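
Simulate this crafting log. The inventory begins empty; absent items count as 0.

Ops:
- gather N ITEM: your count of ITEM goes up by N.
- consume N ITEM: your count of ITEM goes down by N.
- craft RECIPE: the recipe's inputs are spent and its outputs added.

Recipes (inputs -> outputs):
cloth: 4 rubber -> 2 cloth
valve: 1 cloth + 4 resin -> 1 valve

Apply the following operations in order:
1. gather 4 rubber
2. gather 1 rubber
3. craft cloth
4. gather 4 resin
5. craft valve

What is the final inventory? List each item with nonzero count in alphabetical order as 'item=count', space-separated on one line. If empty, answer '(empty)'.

After 1 (gather 4 rubber): rubber=4
After 2 (gather 1 rubber): rubber=5
After 3 (craft cloth): cloth=2 rubber=1
After 4 (gather 4 resin): cloth=2 resin=4 rubber=1
After 5 (craft valve): cloth=1 rubber=1 valve=1

Answer: cloth=1 rubber=1 valve=1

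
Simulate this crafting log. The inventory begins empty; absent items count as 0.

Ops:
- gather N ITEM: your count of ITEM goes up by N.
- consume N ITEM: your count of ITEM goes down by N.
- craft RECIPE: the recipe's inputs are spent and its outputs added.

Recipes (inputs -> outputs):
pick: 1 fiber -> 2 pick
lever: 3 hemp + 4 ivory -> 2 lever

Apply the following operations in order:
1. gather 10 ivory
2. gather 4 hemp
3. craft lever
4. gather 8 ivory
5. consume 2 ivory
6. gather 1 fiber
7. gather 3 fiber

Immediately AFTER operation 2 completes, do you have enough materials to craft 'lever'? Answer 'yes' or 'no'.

Answer: yes

Derivation:
After 1 (gather 10 ivory): ivory=10
After 2 (gather 4 hemp): hemp=4 ivory=10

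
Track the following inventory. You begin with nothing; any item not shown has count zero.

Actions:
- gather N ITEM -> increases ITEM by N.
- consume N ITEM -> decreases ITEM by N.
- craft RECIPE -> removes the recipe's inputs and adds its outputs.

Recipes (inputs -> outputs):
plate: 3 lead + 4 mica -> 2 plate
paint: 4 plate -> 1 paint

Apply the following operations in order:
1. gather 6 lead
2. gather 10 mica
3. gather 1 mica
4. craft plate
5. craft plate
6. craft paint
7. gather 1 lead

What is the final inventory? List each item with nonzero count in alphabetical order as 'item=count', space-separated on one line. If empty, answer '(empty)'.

After 1 (gather 6 lead): lead=6
After 2 (gather 10 mica): lead=6 mica=10
After 3 (gather 1 mica): lead=6 mica=11
After 4 (craft plate): lead=3 mica=7 plate=2
After 5 (craft plate): mica=3 plate=4
After 6 (craft paint): mica=3 paint=1
After 7 (gather 1 lead): lead=1 mica=3 paint=1

Answer: lead=1 mica=3 paint=1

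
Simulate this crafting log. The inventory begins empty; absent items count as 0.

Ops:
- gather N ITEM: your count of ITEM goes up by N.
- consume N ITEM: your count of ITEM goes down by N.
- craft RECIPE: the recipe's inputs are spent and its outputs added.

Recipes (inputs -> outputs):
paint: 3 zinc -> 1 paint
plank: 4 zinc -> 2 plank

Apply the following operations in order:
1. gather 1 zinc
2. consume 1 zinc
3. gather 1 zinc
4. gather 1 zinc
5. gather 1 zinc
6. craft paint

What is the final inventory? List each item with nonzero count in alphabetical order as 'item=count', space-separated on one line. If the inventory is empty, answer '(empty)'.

After 1 (gather 1 zinc): zinc=1
After 2 (consume 1 zinc): (empty)
After 3 (gather 1 zinc): zinc=1
After 4 (gather 1 zinc): zinc=2
After 5 (gather 1 zinc): zinc=3
After 6 (craft paint): paint=1

Answer: paint=1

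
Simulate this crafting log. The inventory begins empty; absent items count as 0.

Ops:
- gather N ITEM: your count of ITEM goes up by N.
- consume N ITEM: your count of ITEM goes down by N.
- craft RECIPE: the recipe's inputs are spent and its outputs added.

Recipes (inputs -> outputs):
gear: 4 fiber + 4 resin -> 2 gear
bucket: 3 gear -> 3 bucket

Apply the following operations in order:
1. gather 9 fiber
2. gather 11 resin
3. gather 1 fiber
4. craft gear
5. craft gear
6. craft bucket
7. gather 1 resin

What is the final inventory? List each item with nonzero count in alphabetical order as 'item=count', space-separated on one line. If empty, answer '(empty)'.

Answer: bucket=3 fiber=2 gear=1 resin=4

Derivation:
After 1 (gather 9 fiber): fiber=9
After 2 (gather 11 resin): fiber=9 resin=11
After 3 (gather 1 fiber): fiber=10 resin=11
After 4 (craft gear): fiber=6 gear=2 resin=7
After 5 (craft gear): fiber=2 gear=4 resin=3
After 6 (craft bucket): bucket=3 fiber=2 gear=1 resin=3
After 7 (gather 1 resin): bucket=3 fiber=2 gear=1 resin=4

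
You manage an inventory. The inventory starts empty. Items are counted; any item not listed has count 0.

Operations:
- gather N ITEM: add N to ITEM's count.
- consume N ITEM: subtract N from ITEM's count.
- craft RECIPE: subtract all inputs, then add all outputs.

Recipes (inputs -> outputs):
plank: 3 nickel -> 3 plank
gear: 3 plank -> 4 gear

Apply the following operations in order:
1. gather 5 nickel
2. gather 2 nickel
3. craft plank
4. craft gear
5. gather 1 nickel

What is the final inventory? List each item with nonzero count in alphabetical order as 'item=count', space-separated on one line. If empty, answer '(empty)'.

After 1 (gather 5 nickel): nickel=5
After 2 (gather 2 nickel): nickel=7
After 3 (craft plank): nickel=4 plank=3
After 4 (craft gear): gear=4 nickel=4
After 5 (gather 1 nickel): gear=4 nickel=5

Answer: gear=4 nickel=5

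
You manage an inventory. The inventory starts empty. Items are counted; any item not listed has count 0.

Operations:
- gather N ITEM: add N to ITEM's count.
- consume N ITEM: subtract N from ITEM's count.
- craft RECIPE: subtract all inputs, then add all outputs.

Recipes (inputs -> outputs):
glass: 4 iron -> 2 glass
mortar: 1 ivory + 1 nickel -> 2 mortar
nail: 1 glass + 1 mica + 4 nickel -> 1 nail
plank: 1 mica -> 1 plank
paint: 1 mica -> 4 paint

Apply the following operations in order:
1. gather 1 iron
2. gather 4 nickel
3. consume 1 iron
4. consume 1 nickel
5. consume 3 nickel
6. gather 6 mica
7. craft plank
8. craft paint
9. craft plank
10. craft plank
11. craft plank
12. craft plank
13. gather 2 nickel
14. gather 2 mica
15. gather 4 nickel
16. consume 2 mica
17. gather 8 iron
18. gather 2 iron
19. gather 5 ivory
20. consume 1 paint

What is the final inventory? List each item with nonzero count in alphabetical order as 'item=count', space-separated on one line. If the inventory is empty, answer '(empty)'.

Answer: iron=10 ivory=5 nickel=6 paint=3 plank=5

Derivation:
After 1 (gather 1 iron): iron=1
After 2 (gather 4 nickel): iron=1 nickel=4
After 3 (consume 1 iron): nickel=4
After 4 (consume 1 nickel): nickel=3
After 5 (consume 3 nickel): (empty)
After 6 (gather 6 mica): mica=6
After 7 (craft plank): mica=5 plank=1
After 8 (craft paint): mica=4 paint=4 plank=1
After 9 (craft plank): mica=3 paint=4 plank=2
After 10 (craft plank): mica=2 paint=4 plank=3
After 11 (craft plank): mica=1 paint=4 plank=4
After 12 (craft plank): paint=4 plank=5
After 13 (gather 2 nickel): nickel=2 paint=4 plank=5
After 14 (gather 2 mica): mica=2 nickel=2 paint=4 plank=5
After 15 (gather 4 nickel): mica=2 nickel=6 paint=4 plank=5
After 16 (consume 2 mica): nickel=6 paint=4 plank=5
After 17 (gather 8 iron): iron=8 nickel=6 paint=4 plank=5
After 18 (gather 2 iron): iron=10 nickel=6 paint=4 plank=5
After 19 (gather 5 ivory): iron=10 ivory=5 nickel=6 paint=4 plank=5
After 20 (consume 1 paint): iron=10 ivory=5 nickel=6 paint=3 plank=5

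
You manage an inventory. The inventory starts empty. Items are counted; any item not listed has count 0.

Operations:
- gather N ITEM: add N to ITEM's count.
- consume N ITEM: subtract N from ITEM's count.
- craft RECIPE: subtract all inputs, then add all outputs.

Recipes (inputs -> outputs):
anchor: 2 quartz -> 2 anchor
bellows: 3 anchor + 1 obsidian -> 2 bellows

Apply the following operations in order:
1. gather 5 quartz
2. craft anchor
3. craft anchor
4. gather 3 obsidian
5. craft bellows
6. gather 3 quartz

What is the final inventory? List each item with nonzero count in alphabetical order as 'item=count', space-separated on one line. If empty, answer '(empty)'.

After 1 (gather 5 quartz): quartz=5
After 2 (craft anchor): anchor=2 quartz=3
After 3 (craft anchor): anchor=4 quartz=1
After 4 (gather 3 obsidian): anchor=4 obsidian=3 quartz=1
After 5 (craft bellows): anchor=1 bellows=2 obsidian=2 quartz=1
After 6 (gather 3 quartz): anchor=1 bellows=2 obsidian=2 quartz=4

Answer: anchor=1 bellows=2 obsidian=2 quartz=4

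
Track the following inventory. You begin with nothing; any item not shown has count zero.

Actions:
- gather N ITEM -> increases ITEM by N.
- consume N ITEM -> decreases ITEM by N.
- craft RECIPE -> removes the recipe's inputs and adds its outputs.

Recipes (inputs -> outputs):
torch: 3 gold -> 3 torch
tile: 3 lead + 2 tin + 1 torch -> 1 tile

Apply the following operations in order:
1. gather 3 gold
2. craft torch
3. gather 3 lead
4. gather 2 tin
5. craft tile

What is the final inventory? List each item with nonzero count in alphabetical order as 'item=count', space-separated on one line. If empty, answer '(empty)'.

Answer: tile=1 torch=2

Derivation:
After 1 (gather 3 gold): gold=3
After 2 (craft torch): torch=3
After 3 (gather 3 lead): lead=3 torch=3
After 4 (gather 2 tin): lead=3 tin=2 torch=3
After 5 (craft tile): tile=1 torch=2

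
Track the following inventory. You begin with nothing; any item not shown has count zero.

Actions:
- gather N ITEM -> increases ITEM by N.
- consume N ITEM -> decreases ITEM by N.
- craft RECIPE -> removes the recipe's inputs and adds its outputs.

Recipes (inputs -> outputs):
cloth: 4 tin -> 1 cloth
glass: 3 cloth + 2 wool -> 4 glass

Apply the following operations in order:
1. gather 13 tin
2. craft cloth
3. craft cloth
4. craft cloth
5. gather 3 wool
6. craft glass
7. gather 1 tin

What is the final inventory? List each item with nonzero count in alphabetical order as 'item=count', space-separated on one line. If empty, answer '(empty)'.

Answer: glass=4 tin=2 wool=1

Derivation:
After 1 (gather 13 tin): tin=13
After 2 (craft cloth): cloth=1 tin=9
After 3 (craft cloth): cloth=2 tin=5
After 4 (craft cloth): cloth=3 tin=1
After 5 (gather 3 wool): cloth=3 tin=1 wool=3
After 6 (craft glass): glass=4 tin=1 wool=1
After 7 (gather 1 tin): glass=4 tin=2 wool=1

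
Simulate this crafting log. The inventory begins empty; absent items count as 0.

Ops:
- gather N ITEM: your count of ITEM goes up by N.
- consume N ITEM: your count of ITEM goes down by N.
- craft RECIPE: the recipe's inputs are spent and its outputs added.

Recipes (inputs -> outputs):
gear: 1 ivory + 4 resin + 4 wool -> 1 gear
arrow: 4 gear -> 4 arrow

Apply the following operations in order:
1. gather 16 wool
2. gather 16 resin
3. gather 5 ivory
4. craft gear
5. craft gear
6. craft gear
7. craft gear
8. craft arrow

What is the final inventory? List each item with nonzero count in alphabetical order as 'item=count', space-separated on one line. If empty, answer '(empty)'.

Answer: arrow=4 ivory=1

Derivation:
After 1 (gather 16 wool): wool=16
After 2 (gather 16 resin): resin=16 wool=16
After 3 (gather 5 ivory): ivory=5 resin=16 wool=16
After 4 (craft gear): gear=1 ivory=4 resin=12 wool=12
After 5 (craft gear): gear=2 ivory=3 resin=8 wool=8
After 6 (craft gear): gear=3 ivory=2 resin=4 wool=4
After 7 (craft gear): gear=4 ivory=1
After 8 (craft arrow): arrow=4 ivory=1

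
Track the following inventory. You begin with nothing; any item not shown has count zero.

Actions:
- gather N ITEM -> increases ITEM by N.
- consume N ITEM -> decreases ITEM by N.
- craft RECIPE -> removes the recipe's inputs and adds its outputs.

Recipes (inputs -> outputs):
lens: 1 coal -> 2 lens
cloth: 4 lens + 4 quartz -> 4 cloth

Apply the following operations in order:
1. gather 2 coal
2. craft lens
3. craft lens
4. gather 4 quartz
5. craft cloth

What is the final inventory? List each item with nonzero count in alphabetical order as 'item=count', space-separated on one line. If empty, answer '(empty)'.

After 1 (gather 2 coal): coal=2
After 2 (craft lens): coal=1 lens=2
After 3 (craft lens): lens=4
After 4 (gather 4 quartz): lens=4 quartz=4
After 5 (craft cloth): cloth=4

Answer: cloth=4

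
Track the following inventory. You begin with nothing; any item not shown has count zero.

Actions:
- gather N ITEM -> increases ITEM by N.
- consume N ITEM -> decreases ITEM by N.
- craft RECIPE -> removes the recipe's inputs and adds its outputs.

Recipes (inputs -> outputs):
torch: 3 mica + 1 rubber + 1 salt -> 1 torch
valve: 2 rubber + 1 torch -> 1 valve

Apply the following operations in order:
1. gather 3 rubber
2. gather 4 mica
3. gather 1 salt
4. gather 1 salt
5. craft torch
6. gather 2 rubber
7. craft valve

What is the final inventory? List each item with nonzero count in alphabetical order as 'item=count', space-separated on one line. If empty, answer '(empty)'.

After 1 (gather 3 rubber): rubber=3
After 2 (gather 4 mica): mica=4 rubber=3
After 3 (gather 1 salt): mica=4 rubber=3 salt=1
After 4 (gather 1 salt): mica=4 rubber=3 salt=2
After 5 (craft torch): mica=1 rubber=2 salt=1 torch=1
After 6 (gather 2 rubber): mica=1 rubber=4 salt=1 torch=1
After 7 (craft valve): mica=1 rubber=2 salt=1 valve=1

Answer: mica=1 rubber=2 salt=1 valve=1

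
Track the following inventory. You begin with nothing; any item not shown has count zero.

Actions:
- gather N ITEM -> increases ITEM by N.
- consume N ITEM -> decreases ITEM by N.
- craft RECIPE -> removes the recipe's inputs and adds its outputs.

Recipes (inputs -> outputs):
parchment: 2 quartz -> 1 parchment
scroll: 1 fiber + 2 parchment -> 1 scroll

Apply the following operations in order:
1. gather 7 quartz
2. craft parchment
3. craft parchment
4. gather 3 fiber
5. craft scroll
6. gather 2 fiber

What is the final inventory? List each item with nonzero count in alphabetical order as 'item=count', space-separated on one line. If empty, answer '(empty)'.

Answer: fiber=4 quartz=3 scroll=1

Derivation:
After 1 (gather 7 quartz): quartz=7
After 2 (craft parchment): parchment=1 quartz=5
After 3 (craft parchment): parchment=2 quartz=3
After 4 (gather 3 fiber): fiber=3 parchment=2 quartz=3
After 5 (craft scroll): fiber=2 quartz=3 scroll=1
After 6 (gather 2 fiber): fiber=4 quartz=3 scroll=1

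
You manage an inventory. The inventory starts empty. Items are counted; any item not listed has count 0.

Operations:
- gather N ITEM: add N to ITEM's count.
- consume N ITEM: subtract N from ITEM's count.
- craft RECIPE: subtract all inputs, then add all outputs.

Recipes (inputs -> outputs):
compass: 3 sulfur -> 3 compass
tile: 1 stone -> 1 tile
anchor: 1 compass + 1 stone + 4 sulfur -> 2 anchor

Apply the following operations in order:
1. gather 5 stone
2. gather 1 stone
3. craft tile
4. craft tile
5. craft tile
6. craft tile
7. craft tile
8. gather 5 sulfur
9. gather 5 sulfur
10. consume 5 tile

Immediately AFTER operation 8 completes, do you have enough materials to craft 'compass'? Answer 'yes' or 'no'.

After 1 (gather 5 stone): stone=5
After 2 (gather 1 stone): stone=6
After 3 (craft tile): stone=5 tile=1
After 4 (craft tile): stone=4 tile=2
After 5 (craft tile): stone=3 tile=3
After 6 (craft tile): stone=2 tile=4
After 7 (craft tile): stone=1 tile=5
After 8 (gather 5 sulfur): stone=1 sulfur=5 tile=5

Answer: yes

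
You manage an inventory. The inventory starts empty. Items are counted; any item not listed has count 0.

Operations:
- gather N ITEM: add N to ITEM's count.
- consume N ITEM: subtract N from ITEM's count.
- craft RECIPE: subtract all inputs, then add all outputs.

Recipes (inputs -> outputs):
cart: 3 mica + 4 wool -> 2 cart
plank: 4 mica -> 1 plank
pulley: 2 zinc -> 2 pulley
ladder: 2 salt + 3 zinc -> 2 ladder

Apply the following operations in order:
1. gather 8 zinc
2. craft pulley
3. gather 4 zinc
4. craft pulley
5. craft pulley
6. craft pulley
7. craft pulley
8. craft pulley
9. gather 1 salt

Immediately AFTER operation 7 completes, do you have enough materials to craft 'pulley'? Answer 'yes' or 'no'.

After 1 (gather 8 zinc): zinc=8
After 2 (craft pulley): pulley=2 zinc=6
After 3 (gather 4 zinc): pulley=2 zinc=10
After 4 (craft pulley): pulley=4 zinc=8
After 5 (craft pulley): pulley=6 zinc=6
After 6 (craft pulley): pulley=8 zinc=4
After 7 (craft pulley): pulley=10 zinc=2

Answer: yes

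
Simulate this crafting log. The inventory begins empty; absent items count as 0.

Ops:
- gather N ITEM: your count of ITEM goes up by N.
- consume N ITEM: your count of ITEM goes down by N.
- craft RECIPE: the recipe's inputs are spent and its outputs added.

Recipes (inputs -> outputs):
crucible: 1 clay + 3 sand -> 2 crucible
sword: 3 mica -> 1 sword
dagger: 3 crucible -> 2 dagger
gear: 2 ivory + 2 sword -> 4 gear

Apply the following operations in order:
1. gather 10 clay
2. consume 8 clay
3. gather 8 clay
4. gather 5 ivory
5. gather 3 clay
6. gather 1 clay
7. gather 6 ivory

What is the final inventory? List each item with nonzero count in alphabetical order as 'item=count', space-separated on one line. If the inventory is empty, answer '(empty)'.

After 1 (gather 10 clay): clay=10
After 2 (consume 8 clay): clay=2
After 3 (gather 8 clay): clay=10
After 4 (gather 5 ivory): clay=10 ivory=5
After 5 (gather 3 clay): clay=13 ivory=5
After 6 (gather 1 clay): clay=14 ivory=5
After 7 (gather 6 ivory): clay=14 ivory=11

Answer: clay=14 ivory=11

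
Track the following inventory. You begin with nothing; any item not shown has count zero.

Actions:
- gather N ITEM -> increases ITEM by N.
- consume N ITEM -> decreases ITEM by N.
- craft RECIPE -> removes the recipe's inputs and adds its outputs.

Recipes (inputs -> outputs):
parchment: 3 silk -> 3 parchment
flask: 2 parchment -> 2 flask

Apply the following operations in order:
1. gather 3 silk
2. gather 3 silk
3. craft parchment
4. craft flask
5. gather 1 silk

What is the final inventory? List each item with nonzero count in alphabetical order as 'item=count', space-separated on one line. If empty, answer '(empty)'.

After 1 (gather 3 silk): silk=3
After 2 (gather 3 silk): silk=6
After 3 (craft parchment): parchment=3 silk=3
After 4 (craft flask): flask=2 parchment=1 silk=3
After 5 (gather 1 silk): flask=2 parchment=1 silk=4

Answer: flask=2 parchment=1 silk=4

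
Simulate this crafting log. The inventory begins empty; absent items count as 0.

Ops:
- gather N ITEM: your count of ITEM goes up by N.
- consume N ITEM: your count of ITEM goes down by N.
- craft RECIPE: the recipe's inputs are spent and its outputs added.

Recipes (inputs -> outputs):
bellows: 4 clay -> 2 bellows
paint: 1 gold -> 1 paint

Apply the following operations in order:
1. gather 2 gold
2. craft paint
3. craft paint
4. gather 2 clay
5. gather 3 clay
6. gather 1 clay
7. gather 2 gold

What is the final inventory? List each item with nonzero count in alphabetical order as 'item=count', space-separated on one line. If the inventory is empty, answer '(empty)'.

After 1 (gather 2 gold): gold=2
After 2 (craft paint): gold=1 paint=1
After 3 (craft paint): paint=2
After 4 (gather 2 clay): clay=2 paint=2
After 5 (gather 3 clay): clay=5 paint=2
After 6 (gather 1 clay): clay=6 paint=2
After 7 (gather 2 gold): clay=6 gold=2 paint=2

Answer: clay=6 gold=2 paint=2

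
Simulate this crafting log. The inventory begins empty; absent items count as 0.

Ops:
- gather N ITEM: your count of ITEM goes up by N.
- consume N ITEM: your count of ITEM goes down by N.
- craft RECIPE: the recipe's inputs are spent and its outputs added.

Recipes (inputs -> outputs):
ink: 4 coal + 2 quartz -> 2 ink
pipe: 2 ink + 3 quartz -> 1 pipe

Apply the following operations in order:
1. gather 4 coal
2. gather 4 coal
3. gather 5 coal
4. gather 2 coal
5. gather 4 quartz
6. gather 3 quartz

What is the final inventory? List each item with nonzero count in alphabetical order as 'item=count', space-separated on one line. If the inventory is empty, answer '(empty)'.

Answer: coal=15 quartz=7

Derivation:
After 1 (gather 4 coal): coal=4
After 2 (gather 4 coal): coal=8
After 3 (gather 5 coal): coal=13
After 4 (gather 2 coal): coal=15
After 5 (gather 4 quartz): coal=15 quartz=4
After 6 (gather 3 quartz): coal=15 quartz=7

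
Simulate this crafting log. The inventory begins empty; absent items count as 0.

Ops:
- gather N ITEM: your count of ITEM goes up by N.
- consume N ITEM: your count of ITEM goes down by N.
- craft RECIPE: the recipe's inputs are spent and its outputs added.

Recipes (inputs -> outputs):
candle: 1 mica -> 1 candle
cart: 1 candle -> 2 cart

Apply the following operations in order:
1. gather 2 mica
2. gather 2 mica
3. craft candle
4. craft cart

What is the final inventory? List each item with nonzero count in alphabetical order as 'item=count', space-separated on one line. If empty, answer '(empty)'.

After 1 (gather 2 mica): mica=2
After 2 (gather 2 mica): mica=4
After 3 (craft candle): candle=1 mica=3
After 4 (craft cart): cart=2 mica=3

Answer: cart=2 mica=3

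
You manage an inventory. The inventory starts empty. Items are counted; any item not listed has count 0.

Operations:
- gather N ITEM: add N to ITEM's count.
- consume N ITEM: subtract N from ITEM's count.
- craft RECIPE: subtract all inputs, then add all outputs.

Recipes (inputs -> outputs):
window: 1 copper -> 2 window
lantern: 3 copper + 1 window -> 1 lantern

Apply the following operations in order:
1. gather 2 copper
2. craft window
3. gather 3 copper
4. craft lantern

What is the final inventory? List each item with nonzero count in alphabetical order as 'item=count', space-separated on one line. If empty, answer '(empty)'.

After 1 (gather 2 copper): copper=2
After 2 (craft window): copper=1 window=2
After 3 (gather 3 copper): copper=4 window=2
After 4 (craft lantern): copper=1 lantern=1 window=1

Answer: copper=1 lantern=1 window=1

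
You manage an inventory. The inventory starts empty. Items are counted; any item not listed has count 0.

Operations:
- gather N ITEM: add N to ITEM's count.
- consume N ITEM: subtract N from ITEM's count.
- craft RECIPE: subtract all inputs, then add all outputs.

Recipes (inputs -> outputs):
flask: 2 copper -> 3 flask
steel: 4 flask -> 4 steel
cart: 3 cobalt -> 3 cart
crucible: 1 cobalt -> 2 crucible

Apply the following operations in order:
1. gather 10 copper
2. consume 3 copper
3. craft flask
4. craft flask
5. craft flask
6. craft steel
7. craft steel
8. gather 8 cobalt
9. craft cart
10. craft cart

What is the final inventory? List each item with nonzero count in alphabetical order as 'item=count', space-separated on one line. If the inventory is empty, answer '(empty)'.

Answer: cart=6 cobalt=2 copper=1 flask=1 steel=8

Derivation:
After 1 (gather 10 copper): copper=10
After 2 (consume 3 copper): copper=7
After 3 (craft flask): copper=5 flask=3
After 4 (craft flask): copper=3 flask=6
After 5 (craft flask): copper=1 flask=9
After 6 (craft steel): copper=1 flask=5 steel=4
After 7 (craft steel): copper=1 flask=1 steel=8
After 8 (gather 8 cobalt): cobalt=8 copper=1 flask=1 steel=8
After 9 (craft cart): cart=3 cobalt=5 copper=1 flask=1 steel=8
After 10 (craft cart): cart=6 cobalt=2 copper=1 flask=1 steel=8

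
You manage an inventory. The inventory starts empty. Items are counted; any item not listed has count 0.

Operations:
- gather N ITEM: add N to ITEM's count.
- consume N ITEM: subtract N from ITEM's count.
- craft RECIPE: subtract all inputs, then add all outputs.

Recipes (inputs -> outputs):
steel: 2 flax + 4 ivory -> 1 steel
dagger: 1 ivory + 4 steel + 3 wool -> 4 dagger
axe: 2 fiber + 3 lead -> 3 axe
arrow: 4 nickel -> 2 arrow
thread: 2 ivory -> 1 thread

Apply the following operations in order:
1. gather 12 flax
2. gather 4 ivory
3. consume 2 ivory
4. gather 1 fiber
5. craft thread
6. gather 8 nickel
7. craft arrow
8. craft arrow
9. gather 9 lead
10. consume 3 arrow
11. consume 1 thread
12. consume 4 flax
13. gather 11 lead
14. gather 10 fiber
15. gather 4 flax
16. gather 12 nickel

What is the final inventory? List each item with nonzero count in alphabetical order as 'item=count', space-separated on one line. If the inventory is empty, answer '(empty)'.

Answer: arrow=1 fiber=11 flax=12 lead=20 nickel=12

Derivation:
After 1 (gather 12 flax): flax=12
After 2 (gather 4 ivory): flax=12 ivory=4
After 3 (consume 2 ivory): flax=12 ivory=2
After 4 (gather 1 fiber): fiber=1 flax=12 ivory=2
After 5 (craft thread): fiber=1 flax=12 thread=1
After 6 (gather 8 nickel): fiber=1 flax=12 nickel=8 thread=1
After 7 (craft arrow): arrow=2 fiber=1 flax=12 nickel=4 thread=1
After 8 (craft arrow): arrow=4 fiber=1 flax=12 thread=1
After 9 (gather 9 lead): arrow=4 fiber=1 flax=12 lead=9 thread=1
After 10 (consume 3 arrow): arrow=1 fiber=1 flax=12 lead=9 thread=1
After 11 (consume 1 thread): arrow=1 fiber=1 flax=12 lead=9
After 12 (consume 4 flax): arrow=1 fiber=1 flax=8 lead=9
After 13 (gather 11 lead): arrow=1 fiber=1 flax=8 lead=20
After 14 (gather 10 fiber): arrow=1 fiber=11 flax=8 lead=20
After 15 (gather 4 flax): arrow=1 fiber=11 flax=12 lead=20
After 16 (gather 12 nickel): arrow=1 fiber=11 flax=12 lead=20 nickel=12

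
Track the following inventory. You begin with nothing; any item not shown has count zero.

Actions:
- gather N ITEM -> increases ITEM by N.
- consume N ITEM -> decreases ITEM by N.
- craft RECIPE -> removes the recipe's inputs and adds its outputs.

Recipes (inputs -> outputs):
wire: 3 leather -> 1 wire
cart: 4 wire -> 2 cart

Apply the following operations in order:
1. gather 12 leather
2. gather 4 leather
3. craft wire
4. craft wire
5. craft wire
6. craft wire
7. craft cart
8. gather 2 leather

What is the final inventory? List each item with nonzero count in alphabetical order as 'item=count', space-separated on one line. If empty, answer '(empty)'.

After 1 (gather 12 leather): leather=12
After 2 (gather 4 leather): leather=16
After 3 (craft wire): leather=13 wire=1
After 4 (craft wire): leather=10 wire=2
After 5 (craft wire): leather=7 wire=3
After 6 (craft wire): leather=4 wire=4
After 7 (craft cart): cart=2 leather=4
After 8 (gather 2 leather): cart=2 leather=6

Answer: cart=2 leather=6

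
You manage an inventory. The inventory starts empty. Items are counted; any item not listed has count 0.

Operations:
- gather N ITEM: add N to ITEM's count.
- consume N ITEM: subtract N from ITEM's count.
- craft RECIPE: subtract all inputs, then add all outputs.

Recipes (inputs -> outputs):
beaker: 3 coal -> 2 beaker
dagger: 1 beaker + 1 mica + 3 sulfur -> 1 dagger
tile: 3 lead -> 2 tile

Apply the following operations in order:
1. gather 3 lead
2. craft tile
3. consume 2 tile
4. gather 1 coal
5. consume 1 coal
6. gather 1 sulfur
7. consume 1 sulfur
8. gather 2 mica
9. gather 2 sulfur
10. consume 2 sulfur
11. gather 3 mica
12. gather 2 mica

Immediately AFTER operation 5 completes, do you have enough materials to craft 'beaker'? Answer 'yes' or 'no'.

After 1 (gather 3 lead): lead=3
After 2 (craft tile): tile=2
After 3 (consume 2 tile): (empty)
After 4 (gather 1 coal): coal=1
After 5 (consume 1 coal): (empty)

Answer: no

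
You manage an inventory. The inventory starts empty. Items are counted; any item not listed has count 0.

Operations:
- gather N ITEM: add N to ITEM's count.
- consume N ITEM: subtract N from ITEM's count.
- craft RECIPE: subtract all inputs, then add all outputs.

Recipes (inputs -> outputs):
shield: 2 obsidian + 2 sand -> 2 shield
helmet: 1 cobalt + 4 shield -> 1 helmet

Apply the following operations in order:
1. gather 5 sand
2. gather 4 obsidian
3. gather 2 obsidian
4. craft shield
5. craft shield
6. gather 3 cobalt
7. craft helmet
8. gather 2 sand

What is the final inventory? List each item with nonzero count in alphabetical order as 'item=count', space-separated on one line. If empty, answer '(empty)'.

Answer: cobalt=2 helmet=1 obsidian=2 sand=3

Derivation:
After 1 (gather 5 sand): sand=5
After 2 (gather 4 obsidian): obsidian=4 sand=5
After 3 (gather 2 obsidian): obsidian=6 sand=5
After 4 (craft shield): obsidian=4 sand=3 shield=2
After 5 (craft shield): obsidian=2 sand=1 shield=4
After 6 (gather 3 cobalt): cobalt=3 obsidian=2 sand=1 shield=4
After 7 (craft helmet): cobalt=2 helmet=1 obsidian=2 sand=1
After 8 (gather 2 sand): cobalt=2 helmet=1 obsidian=2 sand=3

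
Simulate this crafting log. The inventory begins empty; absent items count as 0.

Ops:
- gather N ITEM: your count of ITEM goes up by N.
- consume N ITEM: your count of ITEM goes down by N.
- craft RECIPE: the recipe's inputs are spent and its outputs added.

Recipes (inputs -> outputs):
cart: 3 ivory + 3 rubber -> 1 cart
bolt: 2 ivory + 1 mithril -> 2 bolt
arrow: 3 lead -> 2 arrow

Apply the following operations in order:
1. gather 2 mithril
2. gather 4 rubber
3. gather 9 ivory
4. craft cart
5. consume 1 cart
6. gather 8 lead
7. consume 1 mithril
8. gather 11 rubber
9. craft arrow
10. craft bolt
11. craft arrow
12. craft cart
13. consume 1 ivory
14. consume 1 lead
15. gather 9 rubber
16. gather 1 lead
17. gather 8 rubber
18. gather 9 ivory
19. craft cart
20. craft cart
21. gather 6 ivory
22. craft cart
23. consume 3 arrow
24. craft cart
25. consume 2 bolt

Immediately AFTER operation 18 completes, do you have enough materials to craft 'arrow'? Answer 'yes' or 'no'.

Answer: no

Derivation:
After 1 (gather 2 mithril): mithril=2
After 2 (gather 4 rubber): mithril=2 rubber=4
After 3 (gather 9 ivory): ivory=9 mithril=2 rubber=4
After 4 (craft cart): cart=1 ivory=6 mithril=2 rubber=1
After 5 (consume 1 cart): ivory=6 mithril=2 rubber=1
After 6 (gather 8 lead): ivory=6 lead=8 mithril=2 rubber=1
After 7 (consume 1 mithril): ivory=6 lead=8 mithril=1 rubber=1
After 8 (gather 11 rubber): ivory=6 lead=8 mithril=1 rubber=12
After 9 (craft arrow): arrow=2 ivory=6 lead=5 mithril=1 rubber=12
After 10 (craft bolt): arrow=2 bolt=2 ivory=4 lead=5 rubber=12
After 11 (craft arrow): arrow=4 bolt=2 ivory=4 lead=2 rubber=12
After 12 (craft cart): arrow=4 bolt=2 cart=1 ivory=1 lead=2 rubber=9
After 13 (consume 1 ivory): arrow=4 bolt=2 cart=1 lead=2 rubber=9
After 14 (consume 1 lead): arrow=4 bolt=2 cart=1 lead=1 rubber=9
After 15 (gather 9 rubber): arrow=4 bolt=2 cart=1 lead=1 rubber=18
After 16 (gather 1 lead): arrow=4 bolt=2 cart=1 lead=2 rubber=18
After 17 (gather 8 rubber): arrow=4 bolt=2 cart=1 lead=2 rubber=26
After 18 (gather 9 ivory): arrow=4 bolt=2 cart=1 ivory=9 lead=2 rubber=26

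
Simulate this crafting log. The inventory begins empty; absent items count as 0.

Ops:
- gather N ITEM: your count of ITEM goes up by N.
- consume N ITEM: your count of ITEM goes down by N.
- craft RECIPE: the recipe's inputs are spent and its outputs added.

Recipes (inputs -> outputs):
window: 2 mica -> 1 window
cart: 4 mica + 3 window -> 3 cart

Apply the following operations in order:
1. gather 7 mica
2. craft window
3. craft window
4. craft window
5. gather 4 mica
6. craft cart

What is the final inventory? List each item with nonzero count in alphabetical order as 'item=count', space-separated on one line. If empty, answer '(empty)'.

Answer: cart=3 mica=1

Derivation:
After 1 (gather 7 mica): mica=7
After 2 (craft window): mica=5 window=1
After 3 (craft window): mica=3 window=2
After 4 (craft window): mica=1 window=3
After 5 (gather 4 mica): mica=5 window=3
After 6 (craft cart): cart=3 mica=1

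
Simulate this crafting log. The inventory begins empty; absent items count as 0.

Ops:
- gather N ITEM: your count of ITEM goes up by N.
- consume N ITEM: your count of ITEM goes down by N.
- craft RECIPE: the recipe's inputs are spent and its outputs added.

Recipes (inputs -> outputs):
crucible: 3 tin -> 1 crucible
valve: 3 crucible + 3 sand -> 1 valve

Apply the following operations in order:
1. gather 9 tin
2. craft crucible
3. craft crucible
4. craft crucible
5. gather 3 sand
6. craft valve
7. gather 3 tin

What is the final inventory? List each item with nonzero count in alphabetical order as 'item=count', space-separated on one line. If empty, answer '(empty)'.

Answer: tin=3 valve=1

Derivation:
After 1 (gather 9 tin): tin=9
After 2 (craft crucible): crucible=1 tin=6
After 3 (craft crucible): crucible=2 tin=3
After 4 (craft crucible): crucible=3
After 5 (gather 3 sand): crucible=3 sand=3
After 6 (craft valve): valve=1
After 7 (gather 3 tin): tin=3 valve=1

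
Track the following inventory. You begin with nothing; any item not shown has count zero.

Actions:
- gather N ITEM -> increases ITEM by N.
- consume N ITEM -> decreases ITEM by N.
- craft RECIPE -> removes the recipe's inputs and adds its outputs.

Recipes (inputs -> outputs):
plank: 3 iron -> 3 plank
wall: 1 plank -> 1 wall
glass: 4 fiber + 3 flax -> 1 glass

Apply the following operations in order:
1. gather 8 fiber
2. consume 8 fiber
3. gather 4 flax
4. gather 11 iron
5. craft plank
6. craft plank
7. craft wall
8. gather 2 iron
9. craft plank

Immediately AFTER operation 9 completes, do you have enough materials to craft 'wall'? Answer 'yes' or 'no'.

Answer: yes

Derivation:
After 1 (gather 8 fiber): fiber=8
After 2 (consume 8 fiber): (empty)
After 3 (gather 4 flax): flax=4
After 4 (gather 11 iron): flax=4 iron=11
After 5 (craft plank): flax=4 iron=8 plank=3
After 6 (craft plank): flax=4 iron=5 plank=6
After 7 (craft wall): flax=4 iron=5 plank=5 wall=1
After 8 (gather 2 iron): flax=4 iron=7 plank=5 wall=1
After 9 (craft plank): flax=4 iron=4 plank=8 wall=1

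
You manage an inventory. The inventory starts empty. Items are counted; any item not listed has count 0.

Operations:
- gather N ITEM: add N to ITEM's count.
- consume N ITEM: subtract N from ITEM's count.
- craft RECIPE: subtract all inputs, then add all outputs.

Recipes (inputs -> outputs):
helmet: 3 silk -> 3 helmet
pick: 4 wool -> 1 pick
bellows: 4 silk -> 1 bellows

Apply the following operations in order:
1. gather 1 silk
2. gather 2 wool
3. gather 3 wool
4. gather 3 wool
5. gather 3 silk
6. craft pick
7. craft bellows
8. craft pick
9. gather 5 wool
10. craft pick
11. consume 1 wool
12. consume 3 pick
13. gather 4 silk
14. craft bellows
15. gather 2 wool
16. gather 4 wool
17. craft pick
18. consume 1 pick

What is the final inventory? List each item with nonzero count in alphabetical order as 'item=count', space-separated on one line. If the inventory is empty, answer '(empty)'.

Answer: bellows=2 wool=2

Derivation:
After 1 (gather 1 silk): silk=1
After 2 (gather 2 wool): silk=1 wool=2
After 3 (gather 3 wool): silk=1 wool=5
After 4 (gather 3 wool): silk=1 wool=8
After 5 (gather 3 silk): silk=4 wool=8
After 6 (craft pick): pick=1 silk=4 wool=4
After 7 (craft bellows): bellows=1 pick=1 wool=4
After 8 (craft pick): bellows=1 pick=2
After 9 (gather 5 wool): bellows=1 pick=2 wool=5
After 10 (craft pick): bellows=1 pick=3 wool=1
After 11 (consume 1 wool): bellows=1 pick=3
After 12 (consume 3 pick): bellows=1
After 13 (gather 4 silk): bellows=1 silk=4
After 14 (craft bellows): bellows=2
After 15 (gather 2 wool): bellows=2 wool=2
After 16 (gather 4 wool): bellows=2 wool=6
After 17 (craft pick): bellows=2 pick=1 wool=2
After 18 (consume 1 pick): bellows=2 wool=2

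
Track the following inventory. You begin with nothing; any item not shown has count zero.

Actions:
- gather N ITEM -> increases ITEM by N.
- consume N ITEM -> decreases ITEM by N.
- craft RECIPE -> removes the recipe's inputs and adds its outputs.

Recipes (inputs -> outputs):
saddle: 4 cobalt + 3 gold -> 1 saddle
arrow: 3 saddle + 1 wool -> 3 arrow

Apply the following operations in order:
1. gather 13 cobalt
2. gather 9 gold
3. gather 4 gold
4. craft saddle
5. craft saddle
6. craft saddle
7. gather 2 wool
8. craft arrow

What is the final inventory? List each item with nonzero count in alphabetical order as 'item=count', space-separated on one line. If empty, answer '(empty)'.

After 1 (gather 13 cobalt): cobalt=13
After 2 (gather 9 gold): cobalt=13 gold=9
After 3 (gather 4 gold): cobalt=13 gold=13
After 4 (craft saddle): cobalt=9 gold=10 saddle=1
After 5 (craft saddle): cobalt=5 gold=7 saddle=2
After 6 (craft saddle): cobalt=1 gold=4 saddle=3
After 7 (gather 2 wool): cobalt=1 gold=4 saddle=3 wool=2
After 8 (craft arrow): arrow=3 cobalt=1 gold=4 wool=1

Answer: arrow=3 cobalt=1 gold=4 wool=1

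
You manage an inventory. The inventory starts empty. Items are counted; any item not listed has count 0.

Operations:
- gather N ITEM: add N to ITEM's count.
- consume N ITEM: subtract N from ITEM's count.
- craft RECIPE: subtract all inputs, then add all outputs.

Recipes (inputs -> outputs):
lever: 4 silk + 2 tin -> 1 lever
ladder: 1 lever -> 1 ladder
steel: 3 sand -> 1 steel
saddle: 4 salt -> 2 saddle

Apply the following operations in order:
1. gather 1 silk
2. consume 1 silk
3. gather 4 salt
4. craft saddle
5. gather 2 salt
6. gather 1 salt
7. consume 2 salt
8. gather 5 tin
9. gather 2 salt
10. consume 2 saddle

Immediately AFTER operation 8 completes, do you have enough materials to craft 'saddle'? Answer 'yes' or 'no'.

Answer: no

Derivation:
After 1 (gather 1 silk): silk=1
After 2 (consume 1 silk): (empty)
After 3 (gather 4 salt): salt=4
After 4 (craft saddle): saddle=2
After 5 (gather 2 salt): saddle=2 salt=2
After 6 (gather 1 salt): saddle=2 salt=3
After 7 (consume 2 salt): saddle=2 salt=1
After 8 (gather 5 tin): saddle=2 salt=1 tin=5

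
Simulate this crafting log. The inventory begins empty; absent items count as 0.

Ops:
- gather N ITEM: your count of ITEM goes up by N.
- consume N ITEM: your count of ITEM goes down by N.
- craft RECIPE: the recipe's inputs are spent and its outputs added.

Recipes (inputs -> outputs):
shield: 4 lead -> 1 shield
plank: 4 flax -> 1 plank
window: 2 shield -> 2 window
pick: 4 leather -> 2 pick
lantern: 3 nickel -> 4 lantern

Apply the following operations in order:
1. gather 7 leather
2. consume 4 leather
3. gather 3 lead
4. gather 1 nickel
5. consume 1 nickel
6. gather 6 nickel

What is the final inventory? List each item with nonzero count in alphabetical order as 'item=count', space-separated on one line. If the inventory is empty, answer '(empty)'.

Answer: lead=3 leather=3 nickel=6

Derivation:
After 1 (gather 7 leather): leather=7
After 2 (consume 4 leather): leather=3
After 3 (gather 3 lead): lead=3 leather=3
After 4 (gather 1 nickel): lead=3 leather=3 nickel=1
After 5 (consume 1 nickel): lead=3 leather=3
After 6 (gather 6 nickel): lead=3 leather=3 nickel=6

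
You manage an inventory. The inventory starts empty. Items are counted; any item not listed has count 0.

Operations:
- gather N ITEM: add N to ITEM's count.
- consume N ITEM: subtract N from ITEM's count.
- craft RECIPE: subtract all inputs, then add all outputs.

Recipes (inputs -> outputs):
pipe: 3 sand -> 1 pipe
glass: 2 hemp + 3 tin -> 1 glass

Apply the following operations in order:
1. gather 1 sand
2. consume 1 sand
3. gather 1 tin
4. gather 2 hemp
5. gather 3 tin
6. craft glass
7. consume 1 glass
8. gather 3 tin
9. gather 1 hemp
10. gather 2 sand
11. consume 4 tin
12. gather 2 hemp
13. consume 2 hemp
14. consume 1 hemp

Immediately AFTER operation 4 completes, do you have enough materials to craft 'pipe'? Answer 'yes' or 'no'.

After 1 (gather 1 sand): sand=1
After 2 (consume 1 sand): (empty)
After 3 (gather 1 tin): tin=1
After 4 (gather 2 hemp): hemp=2 tin=1

Answer: no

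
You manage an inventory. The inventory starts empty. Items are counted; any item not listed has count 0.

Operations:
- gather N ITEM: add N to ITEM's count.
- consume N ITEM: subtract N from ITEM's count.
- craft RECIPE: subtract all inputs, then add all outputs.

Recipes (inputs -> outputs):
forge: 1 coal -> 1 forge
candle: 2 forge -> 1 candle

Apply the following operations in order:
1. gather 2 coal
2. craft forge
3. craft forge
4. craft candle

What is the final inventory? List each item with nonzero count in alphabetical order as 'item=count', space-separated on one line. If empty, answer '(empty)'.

After 1 (gather 2 coal): coal=2
After 2 (craft forge): coal=1 forge=1
After 3 (craft forge): forge=2
After 4 (craft candle): candle=1

Answer: candle=1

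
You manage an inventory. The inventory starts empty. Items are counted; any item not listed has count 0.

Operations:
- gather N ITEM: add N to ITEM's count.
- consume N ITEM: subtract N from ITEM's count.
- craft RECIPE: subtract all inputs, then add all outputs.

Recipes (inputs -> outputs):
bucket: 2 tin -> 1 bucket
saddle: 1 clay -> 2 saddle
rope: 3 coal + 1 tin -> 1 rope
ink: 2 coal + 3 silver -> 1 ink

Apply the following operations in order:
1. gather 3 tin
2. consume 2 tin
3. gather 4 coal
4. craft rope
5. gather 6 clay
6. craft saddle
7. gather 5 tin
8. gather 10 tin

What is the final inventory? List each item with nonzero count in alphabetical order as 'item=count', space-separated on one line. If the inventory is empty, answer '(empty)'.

After 1 (gather 3 tin): tin=3
After 2 (consume 2 tin): tin=1
After 3 (gather 4 coal): coal=4 tin=1
After 4 (craft rope): coal=1 rope=1
After 5 (gather 6 clay): clay=6 coal=1 rope=1
After 6 (craft saddle): clay=5 coal=1 rope=1 saddle=2
After 7 (gather 5 tin): clay=5 coal=1 rope=1 saddle=2 tin=5
After 8 (gather 10 tin): clay=5 coal=1 rope=1 saddle=2 tin=15

Answer: clay=5 coal=1 rope=1 saddle=2 tin=15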